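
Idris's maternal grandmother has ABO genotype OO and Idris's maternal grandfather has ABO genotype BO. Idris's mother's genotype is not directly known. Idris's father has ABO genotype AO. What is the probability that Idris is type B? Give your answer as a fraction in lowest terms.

Idris's mother's ABO genotype from OO × BO: 1/2 BO, 1/2 OO.
Crossing each possibility with the father AO and summing P(type B): 1/2·1/4 + 1/2·0 = 1/8.

1/8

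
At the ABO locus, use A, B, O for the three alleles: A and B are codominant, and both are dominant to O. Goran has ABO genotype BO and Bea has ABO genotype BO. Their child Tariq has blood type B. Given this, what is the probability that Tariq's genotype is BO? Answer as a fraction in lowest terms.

2/3

Cross BO × BO → 1/4 BB, 1/2 BO, 1/4 OO.
Type-B genotypes among offspring: BB (1/4), BO (1/2); total 3/4.
P(BO | type B) = (1/2) / (3/4) = 2/3.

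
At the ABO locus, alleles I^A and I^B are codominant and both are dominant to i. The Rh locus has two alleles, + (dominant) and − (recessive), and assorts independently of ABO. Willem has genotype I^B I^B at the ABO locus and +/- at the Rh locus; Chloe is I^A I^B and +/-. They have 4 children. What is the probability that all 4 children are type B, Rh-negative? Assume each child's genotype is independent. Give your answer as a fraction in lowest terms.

ABO cross I^B I^B × I^A I^B → 1/2 B, 1/2 AB.
Rh cross +/- × +/- → 3/4 Rh+, 1/4 Rh-; so P(type B, Rh-negative) = 1/2 × 1/4 = 1/8 per child.
All 4 independent: (1/8)^4 = 1/4096.

1/4096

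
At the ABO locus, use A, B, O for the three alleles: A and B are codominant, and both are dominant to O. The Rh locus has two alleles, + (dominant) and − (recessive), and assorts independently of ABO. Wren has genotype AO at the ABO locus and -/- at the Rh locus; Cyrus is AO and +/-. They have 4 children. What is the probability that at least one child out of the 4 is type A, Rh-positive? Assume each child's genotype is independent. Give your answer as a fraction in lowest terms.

3471/4096

ABO cross AO × AO → 1/4 O, 3/4 A.
Rh cross -/- × +/- → 1/2 Rh+, 1/2 Rh-; so P(type A, Rh-positive) = 3/4 × 1/2 = 3/8 per child.
P(none) = (5/8)^4 = 625/4096; P(at least one) = 1 − 625/4096 = 3471/4096.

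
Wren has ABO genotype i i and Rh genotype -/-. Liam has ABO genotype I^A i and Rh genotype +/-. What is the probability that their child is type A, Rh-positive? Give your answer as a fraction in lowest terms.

1/4

ABO cross i i × I^A i → offspring phenotypes: 1/2 O, 1/2 A.
Rh cross -/- × +/- → 1/2 Rh+, 1/2 Rh-.
Independent loci: P(type A, Rh-positive) = 1/2 × 1/2 = 1/4.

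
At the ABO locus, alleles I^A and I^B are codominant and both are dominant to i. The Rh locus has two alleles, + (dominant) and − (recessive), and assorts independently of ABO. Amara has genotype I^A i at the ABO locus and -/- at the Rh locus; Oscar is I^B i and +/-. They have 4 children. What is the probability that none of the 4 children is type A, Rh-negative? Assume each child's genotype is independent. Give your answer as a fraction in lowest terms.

2401/4096

ABO cross I^A i × I^B i → 1/4 O, 1/4 A, 1/4 B, 1/4 AB.
Rh cross -/- × +/- → 1/2 Rh+, 1/2 Rh-; so P(type A, Rh-negative) = 1/4 × 1/2 = 1/8 per child.
P(not type A, Rh-negative) = 7/8 for one child; (7/8)^4 = 2401/4096.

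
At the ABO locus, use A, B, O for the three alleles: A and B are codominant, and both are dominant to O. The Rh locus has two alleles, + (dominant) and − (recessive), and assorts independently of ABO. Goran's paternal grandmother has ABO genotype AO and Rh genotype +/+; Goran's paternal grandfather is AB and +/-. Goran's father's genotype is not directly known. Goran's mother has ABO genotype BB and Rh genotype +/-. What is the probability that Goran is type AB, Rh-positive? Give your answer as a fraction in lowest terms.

Goran's father's ABO genotype from AO × AB: 1/4 AA, 1/4 AB, 1/4 AO, 1/4 BO.
Crossing each possibility with the mother BB and summing P(type AB): 1/4·1 + 1/4·1/2 + 1/4·1/2 + 1/4·0 = 1/2.
Similarly for Rh via the father's Rh distribution: P(Rh+) = 7/8.
Independent loci: 1/2 × 7/8 = 7/16.

7/16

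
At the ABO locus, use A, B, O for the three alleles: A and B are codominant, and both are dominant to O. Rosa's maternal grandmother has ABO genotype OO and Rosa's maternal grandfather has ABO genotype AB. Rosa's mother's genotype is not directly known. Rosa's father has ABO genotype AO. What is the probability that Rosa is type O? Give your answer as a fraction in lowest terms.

1/4

Rosa's mother's ABO genotype from OO × AB: 1/2 AO, 1/2 BO.
Crossing each possibility with the father AO and summing P(type O): 1/2·1/4 + 1/2·1/4 = 1/4.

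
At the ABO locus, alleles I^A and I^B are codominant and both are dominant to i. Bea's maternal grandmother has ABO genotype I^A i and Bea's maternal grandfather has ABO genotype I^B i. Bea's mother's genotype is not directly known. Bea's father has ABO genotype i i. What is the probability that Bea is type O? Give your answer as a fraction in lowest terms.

Bea's mother's ABO genotype from I^A i × I^B i: 1/4 I^A I^B, 1/4 I^A i, 1/4 I^B i, 1/4 i i.
Crossing each possibility with the father i i and summing P(type O): 1/4·0 + 1/4·1/2 + 1/4·1/2 + 1/4·1 = 1/2.

1/2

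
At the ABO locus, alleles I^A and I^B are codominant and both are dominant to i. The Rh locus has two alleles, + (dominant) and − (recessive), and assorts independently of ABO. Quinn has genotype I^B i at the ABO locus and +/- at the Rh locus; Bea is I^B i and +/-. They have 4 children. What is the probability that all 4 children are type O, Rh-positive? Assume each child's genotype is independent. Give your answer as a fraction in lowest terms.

ABO cross I^B i × I^B i → 1/4 O, 3/4 B.
Rh cross +/- × +/- → 3/4 Rh+, 1/4 Rh-; so P(type O, Rh-positive) = 1/4 × 3/4 = 3/16 per child.
All 4 independent: (3/16)^4 = 81/65536.

81/65536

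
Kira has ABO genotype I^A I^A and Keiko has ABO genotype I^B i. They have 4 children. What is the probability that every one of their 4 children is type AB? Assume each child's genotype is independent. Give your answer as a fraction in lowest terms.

ABO cross I^A I^A × I^B i → 1/2 A, 1/2 AB.
So P(type AB) = 1/2 per child.
All 4 independent: (1/2)^4 = 1/16.

1/16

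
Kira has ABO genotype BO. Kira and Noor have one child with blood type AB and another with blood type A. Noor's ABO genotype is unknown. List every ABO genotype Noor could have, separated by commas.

For each candidate genotype of Noor, check whether crossing it with BO can produce every observed child phenotype.
  AA → possible child types {A, AB} ✓
  AB → possible child types {A, B, AB} ✓
  AO → possible child types {O, A, B, AB} ✓
  BB → possible child types {B} ✗
  BO → possible child types {O, B} ✗
  OO → possible child types {O, B} ✗

AA, AB, AO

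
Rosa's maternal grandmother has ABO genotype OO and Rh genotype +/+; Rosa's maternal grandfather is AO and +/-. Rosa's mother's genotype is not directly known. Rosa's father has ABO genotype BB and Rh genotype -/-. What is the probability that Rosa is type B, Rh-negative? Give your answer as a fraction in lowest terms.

Rosa's mother's ABO genotype from OO × AO: 1/2 AO, 1/2 OO.
Crossing each possibility with the father BB and summing P(type B): 1/2·1/2 + 1/2·1 = 3/4.
Similarly for Rh via the mother's Rh distribution: P(Rh-) = 1/4.
Independent loci: 3/4 × 1/4 = 3/16.

3/16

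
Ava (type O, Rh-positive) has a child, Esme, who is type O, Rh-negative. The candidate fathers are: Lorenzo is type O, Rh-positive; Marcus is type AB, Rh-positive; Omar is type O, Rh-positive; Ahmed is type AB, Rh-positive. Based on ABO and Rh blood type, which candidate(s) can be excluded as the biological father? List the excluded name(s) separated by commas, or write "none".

Marcus, Ahmed

A candidate is excluded only if no genotype consistent with his phenotype could produce a type O, Rh-negative child with a type O, Rh-positive mother.
Marcus (type AB, Rh+): no genotype consistent with that phenotype can produce a type-O Rh- child with a type-O mother.
Ahmed (type AB, Rh+): no genotype consistent with that phenotype can produce a type-O Rh- child with a type-O mother.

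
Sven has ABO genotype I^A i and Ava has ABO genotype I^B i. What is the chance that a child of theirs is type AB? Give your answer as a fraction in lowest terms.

1/4

ABO cross I^A i × I^B i → offspring phenotypes: 1/4 O, 1/4 A, 1/4 B, 1/4 AB.
So P(type AB) = 1/4.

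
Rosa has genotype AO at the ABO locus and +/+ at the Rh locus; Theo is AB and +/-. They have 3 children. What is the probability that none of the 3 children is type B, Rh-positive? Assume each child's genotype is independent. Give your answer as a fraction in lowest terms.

27/64

ABO cross AO × AB → 1/2 A, 1/4 B, 1/4 AB.
Rh cross +/+ × +/- → 1 Rh+; so P(type B, Rh-positive) = 1/4 × 1 = 1/4 per child.
P(not type B, Rh-positive) = 3/4 for one child; (3/4)^3 = 27/64.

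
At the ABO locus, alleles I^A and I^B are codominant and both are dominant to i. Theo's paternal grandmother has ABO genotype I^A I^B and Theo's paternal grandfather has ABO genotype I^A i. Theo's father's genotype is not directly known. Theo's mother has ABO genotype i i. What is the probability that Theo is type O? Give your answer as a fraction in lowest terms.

Theo's father's ABO genotype from I^A I^B × I^A i: 1/4 I^A I^A, 1/4 I^A I^B, 1/4 I^A i, 1/4 I^B i.
Crossing each possibility with the mother i i and summing P(type O): 1/4·0 + 1/4·0 + 1/4·1/2 + 1/4·1/2 = 1/4.

1/4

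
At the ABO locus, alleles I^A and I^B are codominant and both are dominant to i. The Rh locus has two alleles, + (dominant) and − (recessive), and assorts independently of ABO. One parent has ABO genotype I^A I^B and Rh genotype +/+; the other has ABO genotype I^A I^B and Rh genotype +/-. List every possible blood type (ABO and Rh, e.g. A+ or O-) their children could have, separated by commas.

Gametes from I^A I^B × I^A I^B give offspring ABO genotypes I^A I^A, I^A I^B, I^B I^B, i.e. phenotypes A, B, AB.
Rh cross +/+ × +/- → phenotypes Rh+.
Combining independently: A+, B+, AB+.

A+, B+, AB+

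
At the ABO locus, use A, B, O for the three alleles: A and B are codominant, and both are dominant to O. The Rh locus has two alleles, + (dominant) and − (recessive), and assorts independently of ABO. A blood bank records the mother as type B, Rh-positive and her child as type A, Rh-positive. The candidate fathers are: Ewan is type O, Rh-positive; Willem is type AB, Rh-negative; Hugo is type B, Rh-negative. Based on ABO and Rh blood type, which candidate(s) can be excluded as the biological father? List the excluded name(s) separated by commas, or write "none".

Ewan, Hugo

A candidate is excluded only if no genotype consistent with his phenotype could produce a type A, Rh-positive child with a type B, Rh-positive mother.
Ewan (type O, Rh+): no genotype consistent with that phenotype can produce a type-A Rh+ child with a type-B mother.
Hugo (type B, Rh-): no genotype consistent with that phenotype can produce a type-A Rh+ child with a type-B mother.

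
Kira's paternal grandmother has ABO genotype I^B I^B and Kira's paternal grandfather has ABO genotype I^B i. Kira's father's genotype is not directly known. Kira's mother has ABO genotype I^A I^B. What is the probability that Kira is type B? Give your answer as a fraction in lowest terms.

1/2

Kira's father's ABO genotype from I^B I^B × I^B i: 1/2 I^B I^B, 1/2 I^B i.
Crossing each possibility with the mother I^A I^B and summing P(type B): 1/2·1/2 + 1/2·1/2 = 1/2.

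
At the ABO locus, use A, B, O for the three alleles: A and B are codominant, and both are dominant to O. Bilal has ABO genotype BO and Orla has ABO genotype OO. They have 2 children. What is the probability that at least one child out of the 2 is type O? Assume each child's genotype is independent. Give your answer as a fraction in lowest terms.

ABO cross BO × OO → 1/2 O, 1/2 B.
So P(type O) = 1/2 per child.
P(none) = (1/2)^2 = 1/4; P(at least one) = 1 − 1/4 = 3/4.

3/4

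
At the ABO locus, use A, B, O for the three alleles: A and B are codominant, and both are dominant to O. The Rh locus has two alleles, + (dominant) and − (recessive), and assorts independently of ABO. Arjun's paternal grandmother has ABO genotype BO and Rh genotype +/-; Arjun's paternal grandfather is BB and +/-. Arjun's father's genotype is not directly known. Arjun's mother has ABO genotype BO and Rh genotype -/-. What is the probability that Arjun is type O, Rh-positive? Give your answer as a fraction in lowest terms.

Arjun's father's ABO genotype from BO × BB: 1/2 BB, 1/2 BO.
Crossing each possibility with the mother BO and summing P(type O): 1/2·0 + 1/2·1/4 = 1/8.
Similarly for Rh via the father's Rh distribution: P(Rh+) = 1/2.
Independent loci: 1/8 × 1/2 = 1/16.

1/16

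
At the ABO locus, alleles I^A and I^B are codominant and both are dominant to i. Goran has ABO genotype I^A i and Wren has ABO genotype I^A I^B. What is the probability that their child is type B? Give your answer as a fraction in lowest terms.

1/4

ABO cross I^A i × I^A I^B → offspring phenotypes: 1/2 A, 1/4 B, 1/4 AB.
So P(type B) = 1/4.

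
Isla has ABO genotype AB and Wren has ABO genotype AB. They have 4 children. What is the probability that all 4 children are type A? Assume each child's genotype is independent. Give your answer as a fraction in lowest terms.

1/256

ABO cross AB × AB → 1/4 A, 1/4 B, 1/2 AB.
So P(type A) = 1/4 per child.
All 4 independent: (1/4)^4 = 1/256.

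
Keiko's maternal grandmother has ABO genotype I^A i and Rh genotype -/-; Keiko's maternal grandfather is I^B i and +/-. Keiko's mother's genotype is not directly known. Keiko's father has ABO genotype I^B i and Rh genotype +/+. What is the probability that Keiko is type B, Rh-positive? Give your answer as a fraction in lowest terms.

Keiko's mother's ABO genotype from I^A i × I^B i: 1/4 I^A I^B, 1/4 I^A i, 1/4 I^B i, 1/4 i i.
Crossing each possibility with the father I^B i and summing P(type B): 1/4·1/2 + 1/4·1/4 + 1/4·3/4 + 1/4·1/2 = 1/2.
Similarly for Rh via the mother's Rh distribution: P(Rh+) = 1.
Independent loci: 1/2 × 1 = 1/2.

1/2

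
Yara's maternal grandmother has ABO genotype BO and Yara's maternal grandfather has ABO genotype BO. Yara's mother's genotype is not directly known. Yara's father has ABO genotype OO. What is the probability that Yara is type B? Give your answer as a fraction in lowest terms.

Yara's mother's ABO genotype from BO × BO: 1/4 BB, 1/2 BO, 1/4 OO.
Crossing each possibility with the father OO and summing P(type B): 1/4·1 + 1/2·1/2 + 1/4·0 = 1/2.

1/2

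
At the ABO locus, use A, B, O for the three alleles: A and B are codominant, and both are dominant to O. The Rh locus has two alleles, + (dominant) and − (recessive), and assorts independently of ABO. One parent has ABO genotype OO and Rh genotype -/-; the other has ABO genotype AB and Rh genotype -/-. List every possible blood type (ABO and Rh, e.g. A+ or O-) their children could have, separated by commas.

A-, B-

Gametes from OO × AB give offspring ABO genotypes AO, BO, i.e. phenotypes A, B.
Rh cross -/- × -/- → phenotypes Rh-.
Combining independently: A-, B-.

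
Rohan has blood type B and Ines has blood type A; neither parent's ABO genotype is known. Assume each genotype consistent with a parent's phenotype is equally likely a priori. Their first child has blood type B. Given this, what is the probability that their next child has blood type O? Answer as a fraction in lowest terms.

1/12

Possible genotypes: Rohan ∈ {I^B I^B, I^B i}; Ines ∈ {I^A I^A, I^A i}.
Weight each parental genotype pair by prior × P(type-B child):
  I^B I^B × I^A i: posterior weight 2/3; P(next child type O) = 0.
  I^B i × I^A i: posterior weight 1/3; P(next child type O) = 1/4.
Weighted sum = 1/12.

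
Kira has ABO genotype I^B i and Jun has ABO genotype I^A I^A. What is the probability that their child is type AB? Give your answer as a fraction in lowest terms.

1/2

ABO cross I^B i × I^A I^A → offspring phenotypes: 1/2 A, 1/2 AB.
So P(type AB) = 1/2.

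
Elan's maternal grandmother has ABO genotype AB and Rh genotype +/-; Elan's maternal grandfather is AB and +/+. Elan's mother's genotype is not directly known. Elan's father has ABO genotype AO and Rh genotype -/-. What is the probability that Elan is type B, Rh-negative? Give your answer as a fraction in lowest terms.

Elan's mother's ABO genotype from AB × AB: 1/4 AA, 1/2 AB, 1/4 BB.
Crossing each possibility with the father AO and summing P(type B): 1/4·0 + 1/2·1/4 + 1/4·1/2 = 1/4.
Similarly for Rh via the mother's Rh distribution: P(Rh-) = 1/4.
Independent loci: 1/4 × 1/4 = 1/16.

1/16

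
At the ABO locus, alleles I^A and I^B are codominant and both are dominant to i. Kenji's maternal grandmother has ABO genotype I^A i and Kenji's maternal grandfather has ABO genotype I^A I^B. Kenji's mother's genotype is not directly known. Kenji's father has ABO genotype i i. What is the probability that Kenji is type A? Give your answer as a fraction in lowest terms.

1/2

Kenji's mother's ABO genotype from I^A i × I^A I^B: 1/4 I^A I^A, 1/4 I^A I^B, 1/4 I^A i, 1/4 I^B i.
Crossing each possibility with the father i i and summing P(type A): 1/4·1 + 1/4·1/2 + 1/4·1/2 + 1/4·0 = 1/2.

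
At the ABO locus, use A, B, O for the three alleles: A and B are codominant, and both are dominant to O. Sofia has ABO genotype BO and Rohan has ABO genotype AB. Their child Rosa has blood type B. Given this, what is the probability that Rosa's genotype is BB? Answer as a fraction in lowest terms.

1/2

Cross BO × AB → 1/4 AB, 1/4 AO, 1/4 BB, 1/4 BO.
Type-B genotypes among offspring: BB (1/4), BO (1/4); total 1/2.
P(BB | type B) = (1/4) / (1/2) = 1/2.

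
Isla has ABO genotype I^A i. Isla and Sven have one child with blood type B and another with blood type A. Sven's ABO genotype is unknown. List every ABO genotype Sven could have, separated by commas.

I^A I^B, I^B i

For each candidate genotype of Sven, check whether crossing it with I^A i can produce every observed child phenotype.
  I^A I^A → possible child types {A} ✗
  I^A I^B → possible child types {A, B, AB} ✓
  I^A i → possible child types {O, A} ✗
  I^B I^B → possible child types {B, AB} ✗
  I^B i → possible child types {O, A, B, AB} ✓
  i i → possible child types {O, A} ✗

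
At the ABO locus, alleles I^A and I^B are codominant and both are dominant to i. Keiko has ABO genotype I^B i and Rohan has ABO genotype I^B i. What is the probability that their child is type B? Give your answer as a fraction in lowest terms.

3/4

ABO cross I^B i × I^B i → offspring phenotypes: 1/4 O, 3/4 B.
So P(type B) = 3/4.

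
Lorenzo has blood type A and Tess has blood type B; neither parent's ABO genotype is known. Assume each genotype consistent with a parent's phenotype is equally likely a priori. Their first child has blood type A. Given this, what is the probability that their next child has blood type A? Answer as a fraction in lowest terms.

Possible genotypes: Lorenzo ∈ {I^A I^A, I^A i}; Tess ∈ {I^B I^B, I^B i}.
Weight each parental genotype pair by prior × P(type-A child):
  I^A I^A × I^B i: posterior weight 2/3; P(next child type A) = 1/2.
  I^A i × I^B i: posterior weight 1/3; P(next child type A) = 1/4.
Weighted sum = 5/12.

5/12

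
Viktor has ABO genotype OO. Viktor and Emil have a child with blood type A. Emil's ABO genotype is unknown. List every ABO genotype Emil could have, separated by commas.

AA, AB, AO

For each candidate genotype of Emil, check whether crossing it with OO can produce every observed child phenotype.
  AA → possible child types {A} ✓
  AB → possible child types {A, B} ✓
  AO → possible child types {O, A} ✓
  BB → possible child types {B} ✗
  BO → possible child types {O, B} ✗
  OO → possible child types {O} ✗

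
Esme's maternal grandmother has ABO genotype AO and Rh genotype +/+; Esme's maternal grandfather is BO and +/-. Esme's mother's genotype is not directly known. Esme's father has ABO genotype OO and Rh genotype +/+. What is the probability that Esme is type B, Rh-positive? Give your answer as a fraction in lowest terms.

1/4

Esme's mother's ABO genotype from AO × BO: 1/4 AB, 1/4 AO, 1/4 BO, 1/4 OO.
Crossing each possibility with the father OO and summing P(type B): 1/4·1/2 + 1/4·0 + 1/4·1/2 + 1/4·0 = 1/4.
Similarly for Rh via the mother's Rh distribution: P(Rh+) = 1.
Independent loci: 1/4 × 1 = 1/4.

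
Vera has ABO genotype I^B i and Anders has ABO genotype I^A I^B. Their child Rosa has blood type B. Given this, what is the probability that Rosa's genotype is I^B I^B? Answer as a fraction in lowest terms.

Cross I^B i × I^A I^B → 1/4 I^A I^B, 1/4 I^A i, 1/4 I^B I^B, 1/4 I^B i.
Type-B genotypes among offspring: I^B I^B (1/4), I^B i (1/4); total 1/2.
P(I^B I^B | type B) = (1/4) / (1/2) = 1/2.

1/2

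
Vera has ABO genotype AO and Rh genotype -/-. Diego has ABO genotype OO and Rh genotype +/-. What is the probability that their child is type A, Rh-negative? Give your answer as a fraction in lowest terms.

1/4

ABO cross AO × OO → offspring phenotypes: 1/2 O, 1/2 A.
Rh cross -/- × +/- → 1/2 Rh+, 1/2 Rh-.
Independent loci: P(type A, Rh-negative) = 1/2 × 1/2 = 1/4.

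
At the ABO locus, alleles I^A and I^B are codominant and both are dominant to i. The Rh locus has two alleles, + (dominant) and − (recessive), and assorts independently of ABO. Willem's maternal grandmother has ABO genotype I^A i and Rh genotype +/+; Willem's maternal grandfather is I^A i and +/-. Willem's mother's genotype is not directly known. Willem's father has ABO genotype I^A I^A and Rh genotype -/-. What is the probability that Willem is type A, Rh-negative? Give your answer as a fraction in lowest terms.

1/4

Willem's mother's ABO genotype from I^A i × I^A i: 1/4 I^A I^A, 1/2 I^A i, 1/4 i i.
Crossing each possibility with the father I^A I^A and summing P(type A): 1/4·1 + 1/2·1 + 1/4·1 = 1.
Similarly for Rh via the mother's Rh distribution: P(Rh-) = 1/4.
Independent loci: 1 × 1/4 = 1/4.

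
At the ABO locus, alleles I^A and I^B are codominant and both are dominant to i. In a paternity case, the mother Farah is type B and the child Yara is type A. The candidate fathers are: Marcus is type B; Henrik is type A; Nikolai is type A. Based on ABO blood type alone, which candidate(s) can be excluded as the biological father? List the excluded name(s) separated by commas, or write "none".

A candidate is excluded only if no genotype consistent with his phenotype could produce a type A child with a type B mother.
Marcus (type B): no genotype consistent with that phenotype can produce a type-A child with a type-B mother.

Marcus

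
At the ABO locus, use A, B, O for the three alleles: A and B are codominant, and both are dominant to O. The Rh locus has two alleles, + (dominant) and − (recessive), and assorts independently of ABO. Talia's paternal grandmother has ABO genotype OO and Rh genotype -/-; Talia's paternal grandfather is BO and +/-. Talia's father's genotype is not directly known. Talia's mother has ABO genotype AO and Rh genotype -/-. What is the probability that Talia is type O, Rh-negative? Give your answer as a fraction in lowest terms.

Talia's father's ABO genotype from OO × BO: 1/2 BO, 1/2 OO.
Crossing each possibility with the mother AO and summing P(type O): 1/2·1/4 + 1/2·1/2 = 3/8.
Similarly for Rh via the father's Rh distribution: P(Rh-) = 3/4.
Independent loci: 3/8 × 3/4 = 9/32.

9/32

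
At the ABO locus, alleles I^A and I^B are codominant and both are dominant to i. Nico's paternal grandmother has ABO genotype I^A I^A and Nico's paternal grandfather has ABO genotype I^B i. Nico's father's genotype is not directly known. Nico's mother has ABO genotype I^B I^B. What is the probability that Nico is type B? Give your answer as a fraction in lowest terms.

1/2

Nico's father's ABO genotype from I^A I^A × I^B i: 1/2 I^A I^B, 1/2 I^A i.
Crossing each possibility with the mother I^B I^B and summing P(type B): 1/2·1/2 + 1/2·1/2 = 1/2.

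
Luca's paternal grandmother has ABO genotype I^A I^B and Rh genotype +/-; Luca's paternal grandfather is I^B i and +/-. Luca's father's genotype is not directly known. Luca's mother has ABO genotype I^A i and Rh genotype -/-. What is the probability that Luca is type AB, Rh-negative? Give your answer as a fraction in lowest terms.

Luca's father's ABO genotype from I^A I^B × I^B i: 1/4 I^A I^B, 1/4 I^A i, 1/4 I^B I^B, 1/4 I^B i.
Crossing each possibility with the mother I^A i and summing P(type AB): 1/4·1/4 + 1/4·0 + 1/4·1/2 + 1/4·1/4 = 1/4.
Similarly for Rh via the father's Rh distribution: P(Rh-) = 1/2.
Independent loci: 1/4 × 1/2 = 1/8.

1/8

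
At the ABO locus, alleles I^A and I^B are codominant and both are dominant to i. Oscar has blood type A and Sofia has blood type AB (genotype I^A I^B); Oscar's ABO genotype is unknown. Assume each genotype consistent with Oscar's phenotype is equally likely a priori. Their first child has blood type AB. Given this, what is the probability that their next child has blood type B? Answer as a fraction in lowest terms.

Possible genotypes: Oscar ∈ {I^A I^A, I^A i}; Sofia ∈ {I^A I^B}.
Weight each parental genotype pair by prior × P(type-AB child):
  I^A I^A × I^A I^B: posterior weight 2/3; P(next child type B) = 0.
  I^A i × I^A I^B: posterior weight 1/3; P(next child type B) = 1/4.
Weighted sum = 1/12.

1/12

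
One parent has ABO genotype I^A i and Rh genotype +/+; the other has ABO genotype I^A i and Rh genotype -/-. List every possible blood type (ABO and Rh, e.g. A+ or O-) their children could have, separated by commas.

O+, A+

Gametes from I^A i × I^A i give offspring ABO genotypes I^A I^A, I^A i, i i, i.e. phenotypes O, A.
Rh cross +/+ × -/- → phenotypes Rh+.
Combining independently: O+, A+.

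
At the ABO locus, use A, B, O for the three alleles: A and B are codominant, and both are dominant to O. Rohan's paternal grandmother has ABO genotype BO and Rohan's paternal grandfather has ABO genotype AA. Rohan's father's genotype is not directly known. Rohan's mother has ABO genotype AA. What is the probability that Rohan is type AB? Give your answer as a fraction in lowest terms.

Rohan's father's ABO genotype from BO × AA: 1/2 AB, 1/2 AO.
Crossing each possibility with the mother AA and summing P(type AB): 1/2·1/2 + 1/2·0 = 1/4.

1/4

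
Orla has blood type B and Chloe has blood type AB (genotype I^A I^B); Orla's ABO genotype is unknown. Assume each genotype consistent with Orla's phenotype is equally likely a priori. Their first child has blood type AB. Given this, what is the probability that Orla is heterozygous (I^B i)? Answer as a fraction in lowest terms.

1/3

Possible genotypes: Orla ∈ {I^B I^B, I^B i}; Chloe ∈ {I^A I^B}.
Weight each parental genotype pair by prior × P(type-AB child):
  I^B I^B × I^A I^B: posterior weight 2/3.
  I^B i × I^A I^B: posterior weight 1/3.
Sum the posterior weight over pairs where Orla is I^B i: 1/3.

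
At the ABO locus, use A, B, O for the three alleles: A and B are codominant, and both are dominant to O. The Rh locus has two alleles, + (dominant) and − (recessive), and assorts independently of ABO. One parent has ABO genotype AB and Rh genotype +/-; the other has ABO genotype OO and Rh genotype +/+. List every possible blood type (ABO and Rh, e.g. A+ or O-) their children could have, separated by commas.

Gametes from AB × OO give offspring ABO genotypes AO, BO, i.e. phenotypes A, B.
Rh cross +/- × +/+ → phenotypes Rh+.
Combining independently: A+, B+.

A+, B+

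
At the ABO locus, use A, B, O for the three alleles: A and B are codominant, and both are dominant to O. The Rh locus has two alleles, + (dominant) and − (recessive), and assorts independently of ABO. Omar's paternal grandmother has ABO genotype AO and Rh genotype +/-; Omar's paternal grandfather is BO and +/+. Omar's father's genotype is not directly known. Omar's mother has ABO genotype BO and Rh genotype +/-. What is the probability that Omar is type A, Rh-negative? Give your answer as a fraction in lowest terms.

1/64

Omar's father's ABO genotype from AO × BO: 1/4 AB, 1/4 AO, 1/4 BO, 1/4 OO.
Crossing each possibility with the mother BO and summing P(type A): 1/4·1/4 + 1/4·1/4 + 1/4·0 + 1/4·0 = 1/8.
Similarly for Rh via the father's Rh distribution: P(Rh-) = 1/8.
Independent loci: 1/8 × 1/8 = 1/64.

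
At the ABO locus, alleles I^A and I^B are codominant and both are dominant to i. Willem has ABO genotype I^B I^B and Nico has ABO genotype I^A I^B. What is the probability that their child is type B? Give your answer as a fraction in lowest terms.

ABO cross I^B I^B × I^A I^B → offspring phenotypes: 1/2 B, 1/2 AB.
So P(type B) = 1/2.

1/2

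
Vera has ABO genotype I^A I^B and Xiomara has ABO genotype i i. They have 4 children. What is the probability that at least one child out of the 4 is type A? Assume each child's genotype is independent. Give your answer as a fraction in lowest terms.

ABO cross I^A I^B × i i → 1/2 A, 1/2 B.
So P(type A) = 1/2 per child.
P(none) = (1/2)^4 = 1/16; P(at least one) = 1 − 1/16 = 15/16.

15/16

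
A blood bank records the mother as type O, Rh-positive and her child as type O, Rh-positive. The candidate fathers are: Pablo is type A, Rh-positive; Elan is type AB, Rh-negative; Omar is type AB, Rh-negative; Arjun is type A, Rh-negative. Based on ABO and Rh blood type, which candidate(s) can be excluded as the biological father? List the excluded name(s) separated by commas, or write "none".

Elan, Omar

A candidate is excluded only if no genotype consistent with his phenotype could produce a type O, Rh-positive child with a type O, Rh-positive mother.
Elan (type AB, Rh-): no genotype consistent with that phenotype can produce a type-O Rh+ child with a type-O mother.
Omar (type AB, Rh-): no genotype consistent with that phenotype can produce a type-O Rh+ child with a type-O mother.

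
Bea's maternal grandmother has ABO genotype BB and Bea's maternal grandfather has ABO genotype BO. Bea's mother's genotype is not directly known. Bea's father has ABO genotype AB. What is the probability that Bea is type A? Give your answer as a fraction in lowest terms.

1/8

Bea's mother's ABO genotype from BB × BO: 1/2 BB, 1/2 BO.
Crossing each possibility with the father AB and summing P(type A): 1/2·0 + 1/2·1/4 = 1/8.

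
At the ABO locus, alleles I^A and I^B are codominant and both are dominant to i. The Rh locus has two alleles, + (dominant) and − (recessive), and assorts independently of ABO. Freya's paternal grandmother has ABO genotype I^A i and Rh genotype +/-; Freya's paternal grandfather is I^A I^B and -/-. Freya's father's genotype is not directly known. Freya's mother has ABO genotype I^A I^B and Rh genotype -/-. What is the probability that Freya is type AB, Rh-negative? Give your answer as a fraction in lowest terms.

Freya's father's ABO genotype from I^A i × I^A I^B: 1/4 I^A I^A, 1/4 I^A I^B, 1/4 I^A i, 1/4 I^B i.
Crossing each possibility with the mother I^A I^B and summing P(type AB): 1/4·1/2 + 1/4·1/2 + 1/4·1/4 + 1/4·1/4 = 3/8.
Similarly for Rh via the father's Rh distribution: P(Rh-) = 3/4.
Independent loci: 3/8 × 3/4 = 9/32.

9/32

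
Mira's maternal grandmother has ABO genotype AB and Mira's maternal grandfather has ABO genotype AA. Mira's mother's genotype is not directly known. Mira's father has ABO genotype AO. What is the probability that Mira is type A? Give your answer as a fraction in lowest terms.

Mira's mother's ABO genotype from AB × AA: 1/2 AA, 1/2 AB.
Crossing each possibility with the father AO and summing P(type A): 1/2·1 + 1/2·1/2 = 3/4.

3/4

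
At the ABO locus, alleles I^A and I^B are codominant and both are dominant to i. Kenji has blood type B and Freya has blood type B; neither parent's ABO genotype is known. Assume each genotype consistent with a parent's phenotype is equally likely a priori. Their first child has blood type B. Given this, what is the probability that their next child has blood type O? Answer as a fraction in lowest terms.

Possible genotypes: Kenji ∈ {I^B I^B, I^B i}; Freya ∈ {I^B I^B, I^B i}.
Weight each parental genotype pair by prior × P(type-B child):
  I^B I^B × I^B I^B: posterior weight 4/15; P(next child type O) = 0.
  I^B I^B × I^B i: posterior weight 4/15; P(next child type O) = 0.
  I^B i × I^B I^B: posterior weight 4/15; P(next child type O) = 0.
  I^B i × I^B i: posterior weight 1/5; P(next child type O) = 1/4.
Weighted sum = 1/20.

1/20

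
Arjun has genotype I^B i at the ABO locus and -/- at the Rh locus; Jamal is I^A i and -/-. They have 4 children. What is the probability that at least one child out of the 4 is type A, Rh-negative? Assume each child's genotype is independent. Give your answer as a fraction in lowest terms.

ABO cross I^B i × I^A i → 1/4 O, 1/4 A, 1/4 B, 1/4 AB.
Rh cross -/- × -/- → 1 Rh-; so P(type A, Rh-negative) = 1/4 × 1 = 1/4 per child.
P(none) = (3/4)^4 = 81/256; P(at least one) = 1 − 81/256 = 175/256.

175/256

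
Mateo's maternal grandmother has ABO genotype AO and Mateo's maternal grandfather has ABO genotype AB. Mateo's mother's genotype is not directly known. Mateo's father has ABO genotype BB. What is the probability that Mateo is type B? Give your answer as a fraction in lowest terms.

1/2

Mateo's mother's ABO genotype from AO × AB: 1/4 AA, 1/4 AB, 1/4 AO, 1/4 BO.
Crossing each possibility with the father BB and summing P(type B): 1/4·0 + 1/4·1/2 + 1/4·1/2 + 1/4·1 = 1/2.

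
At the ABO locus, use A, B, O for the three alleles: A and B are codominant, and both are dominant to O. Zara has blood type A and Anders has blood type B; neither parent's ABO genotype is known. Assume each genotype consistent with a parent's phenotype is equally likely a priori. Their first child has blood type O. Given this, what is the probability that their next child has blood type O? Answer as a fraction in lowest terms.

Possible genotypes: Zara ∈ {AA, AO}; Anders ∈ {BB, BO}.
Weight each parental genotype pair by prior × P(type-O child):
  AO × BO: posterior weight 1; P(next child type O) = 1/4.
Weighted sum = 1/4.

1/4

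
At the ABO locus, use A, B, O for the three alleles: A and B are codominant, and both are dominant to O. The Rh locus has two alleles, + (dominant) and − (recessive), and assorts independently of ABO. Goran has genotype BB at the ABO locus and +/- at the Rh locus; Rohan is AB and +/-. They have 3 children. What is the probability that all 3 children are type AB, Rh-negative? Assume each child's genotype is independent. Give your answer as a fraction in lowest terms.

ABO cross BB × AB → 1/2 B, 1/2 AB.
Rh cross +/- × +/- → 3/4 Rh+, 1/4 Rh-; so P(type AB, Rh-negative) = 1/2 × 1/4 = 1/8 per child.
All 3 independent: (1/8)^3 = 1/512.

1/512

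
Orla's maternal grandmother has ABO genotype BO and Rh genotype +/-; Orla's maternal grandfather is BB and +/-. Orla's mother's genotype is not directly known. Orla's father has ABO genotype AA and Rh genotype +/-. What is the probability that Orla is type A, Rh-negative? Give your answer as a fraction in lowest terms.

1/16

Orla's mother's ABO genotype from BO × BB: 1/2 BB, 1/2 BO.
Crossing each possibility with the father AA and summing P(type A): 1/2·0 + 1/2·1/2 = 1/4.
Similarly for Rh via the mother's Rh distribution: P(Rh-) = 1/4.
Independent loci: 1/4 × 1/4 = 1/16.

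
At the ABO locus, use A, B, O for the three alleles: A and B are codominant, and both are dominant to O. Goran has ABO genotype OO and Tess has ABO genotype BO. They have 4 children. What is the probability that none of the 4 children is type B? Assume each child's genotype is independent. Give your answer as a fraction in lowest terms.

ABO cross OO × BO → 1/2 O, 1/2 B.
So P(type B) = 1/2 per child.
P(not type B) = 1/2 for one child; (1/2)^4 = 1/16.

1/16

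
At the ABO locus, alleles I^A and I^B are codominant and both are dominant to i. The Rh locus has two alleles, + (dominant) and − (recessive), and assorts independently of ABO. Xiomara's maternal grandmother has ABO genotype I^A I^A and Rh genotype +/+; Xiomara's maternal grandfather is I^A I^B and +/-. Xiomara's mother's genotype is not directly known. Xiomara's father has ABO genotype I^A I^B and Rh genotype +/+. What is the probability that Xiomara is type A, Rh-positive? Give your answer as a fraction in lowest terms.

Xiomara's mother's ABO genotype from I^A I^A × I^A I^B: 1/2 I^A I^A, 1/2 I^A I^B.
Crossing each possibility with the father I^A I^B and summing P(type A): 1/2·1/2 + 1/2·1/4 = 3/8.
Similarly for Rh via the mother's Rh distribution: P(Rh+) = 1.
Independent loci: 3/8 × 1 = 3/8.

3/8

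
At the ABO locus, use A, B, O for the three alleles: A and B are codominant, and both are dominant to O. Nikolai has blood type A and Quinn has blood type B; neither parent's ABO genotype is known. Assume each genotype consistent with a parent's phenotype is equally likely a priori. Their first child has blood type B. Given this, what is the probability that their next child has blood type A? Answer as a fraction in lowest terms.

Possible genotypes: Nikolai ∈ {AA, AO}; Quinn ∈ {BB, BO}.
Weight each parental genotype pair by prior × P(type-B child):
  AO × BB: posterior weight 2/3; P(next child type A) = 0.
  AO × BO: posterior weight 1/3; P(next child type A) = 1/4.
Weighted sum = 1/12.

1/12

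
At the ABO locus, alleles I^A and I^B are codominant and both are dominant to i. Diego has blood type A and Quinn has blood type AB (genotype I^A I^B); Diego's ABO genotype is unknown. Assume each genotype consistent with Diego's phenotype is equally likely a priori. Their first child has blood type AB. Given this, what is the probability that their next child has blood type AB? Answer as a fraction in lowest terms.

5/12

Possible genotypes: Diego ∈ {I^A I^A, I^A i}; Quinn ∈ {I^A I^B}.
Weight each parental genotype pair by prior × P(type-AB child):
  I^A I^A × I^A I^B: posterior weight 2/3; P(next child type AB) = 1/2.
  I^A i × I^A I^B: posterior weight 1/3; P(next child type AB) = 1/4.
Weighted sum = 5/12.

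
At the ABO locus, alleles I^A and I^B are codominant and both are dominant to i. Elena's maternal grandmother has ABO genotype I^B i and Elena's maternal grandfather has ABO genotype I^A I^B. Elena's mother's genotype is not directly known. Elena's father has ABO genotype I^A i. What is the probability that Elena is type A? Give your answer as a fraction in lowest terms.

Elena's mother's ABO genotype from I^B i × I^A I^B: 1/4 I^A I^B, 1/4 I^A i, 1/4 I^B I^B, 1/4 I^B i.
Crossing each possibility with the father I^A i and summing P(type A): 1/4·1/2 + 1/4·3/4 + 1/4·0 + 1/4·1/4 = 3/8.

3/8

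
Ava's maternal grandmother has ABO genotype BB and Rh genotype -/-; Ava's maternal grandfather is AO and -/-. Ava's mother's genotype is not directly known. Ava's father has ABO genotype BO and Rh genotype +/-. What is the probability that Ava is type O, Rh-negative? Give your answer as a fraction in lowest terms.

1/16

Ava's mother's ABO genotype from BB × AO: 1/2 AB, 1/2 BO.
Crossing each possibility with the father BO and summing P(type O): 1/2·0 + 1/2·1/4 = 1/8.
Similarly for Rh via the mother's Rh distribution: P(Rh-) = 1/2.
Independent loci: 1/8 × 1/2 = 1/16.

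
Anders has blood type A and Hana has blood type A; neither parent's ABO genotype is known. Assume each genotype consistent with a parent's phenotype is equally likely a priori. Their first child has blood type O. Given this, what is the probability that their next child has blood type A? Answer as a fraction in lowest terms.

3/4

Possible genotypes: Anders ∈ {AA, AO}; Hana ∈ {AA, AO}.
Weight each parental genotype pair by prior × P(type-O child):
  AO × AO: posterior weight 1; P(next child type A) = 3/4.
Weighted sum = 3/4.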